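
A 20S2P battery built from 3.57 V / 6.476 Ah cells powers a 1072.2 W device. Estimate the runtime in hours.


Step 1: E_pack = Ns * V_cell * Np * C_cell = 20 * 3.57 * 2 * 6.476 = 924.77 Wh
Step 2: t = E_pack / P = 924.77 / 1072.2 = 0.8625 hr

0.8625 hr


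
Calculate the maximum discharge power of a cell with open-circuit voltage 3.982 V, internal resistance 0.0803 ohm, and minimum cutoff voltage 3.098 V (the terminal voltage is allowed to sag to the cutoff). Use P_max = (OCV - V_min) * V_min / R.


P_max = (OCV - V_min) * V_min / R = (3.982 - 3.098) * 3.098 / 0.0803 = 0.884 * 3.098 / 0.0803 = 34.11 W

34.11 W


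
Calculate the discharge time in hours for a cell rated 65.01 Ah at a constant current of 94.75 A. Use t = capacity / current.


t = capacity / current = 65.01 / 94.75 = 0.6861 hr

0.6861 hr


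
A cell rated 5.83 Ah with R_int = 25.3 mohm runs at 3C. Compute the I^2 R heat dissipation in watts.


Convert: R = 25.3 mohm = 0.0253 ohm
Step 1: I = C_rate * capacity = 3 * 5.83 = 17.49 A
Step 2: Q = I^2 * R = 17.49^2 * 0.0253 = 305.9 * 0.0253 = 7.739 W

7.739 W


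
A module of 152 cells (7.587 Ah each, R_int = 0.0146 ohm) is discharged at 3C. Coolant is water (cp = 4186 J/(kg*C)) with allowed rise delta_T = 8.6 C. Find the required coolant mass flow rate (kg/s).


Step 1: I = 3 * 7.587 = 22.761 A
Step 2: Q_cell = I^2 * R = 22.761^2 * 0.0146 = 7.5637 W
Step 3: Q_total = 152 * 7.5637 = 1149.7 W
Step 4: m_dot = Q_total / (cp * dT) = 1149.7 / (4186 * 8.6) = 0.03194 kg/s

0.03194 kg/s


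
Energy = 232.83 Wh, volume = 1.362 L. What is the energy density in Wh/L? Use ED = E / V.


ED = E / V = 232.83 / 1.362 = 170.9 Wh/L

170.9 Wh/L


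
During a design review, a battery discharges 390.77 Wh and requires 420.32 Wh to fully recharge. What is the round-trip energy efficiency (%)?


Round-trip efficiency = 390.77/420.32 * 100% = 92.97%

92.97%


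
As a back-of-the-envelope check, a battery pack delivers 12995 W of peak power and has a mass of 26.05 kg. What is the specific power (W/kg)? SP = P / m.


Specific power = 12995 W / 26.05 kg = 498.8 W/kg

498.8 W/kg


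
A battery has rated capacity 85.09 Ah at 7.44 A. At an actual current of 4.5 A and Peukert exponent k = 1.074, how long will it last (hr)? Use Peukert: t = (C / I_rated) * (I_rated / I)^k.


t_rated = C / I_rated = 85.09 / 7.44 = 11.437 hr
(I_rated/I)^k = (1.6533)^1.074 = 1.716
t = t_rated * (I_rated/I)^k = 11.437 * 1.716 = 19.63 hr

19.63 hr


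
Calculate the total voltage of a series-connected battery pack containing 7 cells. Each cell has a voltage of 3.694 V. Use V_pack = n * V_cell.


V_pack = n * V_cell = 7 * 3.694 = 25.858 V

25.858 V


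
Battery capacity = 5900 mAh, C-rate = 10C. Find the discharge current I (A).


Convert: capacity = 5900 mAh = 5.9 Ah
I = C_rate * capacity = 10 * 5.9 = 59 A

59 A


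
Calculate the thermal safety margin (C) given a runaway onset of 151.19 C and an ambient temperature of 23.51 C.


Safety margin = 151.19 C - 23.51 C = 127.68 C

127.68 C


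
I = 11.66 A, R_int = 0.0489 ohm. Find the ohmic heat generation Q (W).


Q = I^2 * R = 11.66^2 * 0.0489 = 6.648 W

6.648 W


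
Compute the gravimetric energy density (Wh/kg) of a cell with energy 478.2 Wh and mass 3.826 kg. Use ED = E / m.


Specific energy = 478.2 Wh / 3.826 kg = 125.0 Wh/kg

125.0 Wh/kg


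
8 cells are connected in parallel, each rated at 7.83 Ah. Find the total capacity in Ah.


Parallel capacities add: 8 * 7.83 Ah = 62.64 Ah

62.64 Ah


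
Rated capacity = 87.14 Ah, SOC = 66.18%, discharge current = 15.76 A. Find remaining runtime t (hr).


Step 1: remaining = SOC/100 * C_total = 66.18/100 * 87.14 = 57.669 Ah
Step 2: t = remaining / I = 57.669 / 15.76 = 3.659 hr

3.659 hr


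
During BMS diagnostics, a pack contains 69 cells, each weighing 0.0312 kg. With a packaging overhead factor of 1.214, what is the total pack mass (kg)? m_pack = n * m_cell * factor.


m_pack = n * m_cell * overhead = 69 * 0.0312 * 1.214 = 2.613 kg

2.613 kg


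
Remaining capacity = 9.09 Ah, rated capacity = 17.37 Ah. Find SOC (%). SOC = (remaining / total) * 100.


SOC% = 9.09 / 17.37 * 100 = 52.33%

52.33%


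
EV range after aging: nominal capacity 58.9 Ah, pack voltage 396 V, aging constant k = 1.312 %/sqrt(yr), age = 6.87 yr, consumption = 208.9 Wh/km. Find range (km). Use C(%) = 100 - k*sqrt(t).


Step 1: capacity retention = 100 - 1.312 * sqrt(6.87) = 100 - 1.312 * 2.6211 = 96.561%
Step 2: C_now = 58.9 * 96.561/100 = 56.874 Ah
Step 3: E_pack = V * C_now = 396 * 56.874 = 22522 Wh
Step 4: range = E_pack / consumption = 22522 / 208.9 = 107.8 km

107.8 km


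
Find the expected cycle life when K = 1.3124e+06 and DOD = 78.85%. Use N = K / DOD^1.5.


DOD^1.5 = 700.17
N = K / DOD^1.5 = 1.3124e+06 / 700.17 = 1874

1874 cycles


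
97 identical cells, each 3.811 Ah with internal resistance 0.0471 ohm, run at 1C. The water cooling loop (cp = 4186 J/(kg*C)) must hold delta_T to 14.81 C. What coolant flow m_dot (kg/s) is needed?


Step 1: I = 1 * 3.811 = 3.811 A
Step 2: Q_cell = I^2 * R = 3.811^2 * 0.0471 = 0.68407 W
Step 3: Q_total = 97 * 0.68407 = 66.355 W
Step 4: m_dot = Q_total / (cp * dT) = 66.355 / (4186 * 14.81) = 0.001070 kg/s

0.001070 kg/s


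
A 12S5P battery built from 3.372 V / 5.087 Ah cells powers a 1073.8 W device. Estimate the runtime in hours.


Step 1: E_pack = Ns * V_cell * Np * C_cell = 12 * 3.372 * 5 * 5.087 = 1029.2 Wh
Step 2: t = E_pack / P = 1029.2 / 1073.8 = 0.9585 hr

0.9585 hr


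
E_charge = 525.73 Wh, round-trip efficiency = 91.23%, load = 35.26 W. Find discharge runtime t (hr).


Step 1: E_discharge = eta/100 * E_charge = 91.23/100 * 525.73 = 479.62 Wh
Step 2: t = E_discharge / P = 479.62 / 35.26 = 13.60 hr

13.60 hr


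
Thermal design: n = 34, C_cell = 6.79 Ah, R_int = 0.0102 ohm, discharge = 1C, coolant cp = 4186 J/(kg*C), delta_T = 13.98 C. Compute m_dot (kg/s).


Step 1: I = 1 * 6.79 = 6.79 A
Step 2: Q_cell = I^2 * R = 6.79^2 * 0.0102 = 0.47026 W
Step 3: Q_total = 34 * 0.47026 = 15.989 W
Step 4: m_dot = Q_total / (cp * dT) = 15.989 / (4186 * 13.98) = 2.732e-04 kg/s

2.732e-04 kg/s


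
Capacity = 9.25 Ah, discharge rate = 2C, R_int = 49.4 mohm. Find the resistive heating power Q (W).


Convert: R = 49.4 mohm = 0.0494 ohm
Step 1: I = C_rate * capacity = 2 * 9.25 = 18.5 A
Step 2: Q = I^2 * R = 18.5^2 * 0.0494 = 342.25 * 0.0494 = 16.91 W

16.91 W


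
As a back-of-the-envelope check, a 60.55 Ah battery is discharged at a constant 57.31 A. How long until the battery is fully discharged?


t = capacity / current = 60.55 / 57.31 = 1.057 hr

1.057 hr


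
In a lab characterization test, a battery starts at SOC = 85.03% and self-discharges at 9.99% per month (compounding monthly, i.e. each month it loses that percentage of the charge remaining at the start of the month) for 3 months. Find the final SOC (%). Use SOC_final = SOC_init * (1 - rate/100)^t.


decay = (1 - 9.99/100)^3 = 0.72924
SOC_final = 85.03 * 0.72924 = 62.01%

62.01%


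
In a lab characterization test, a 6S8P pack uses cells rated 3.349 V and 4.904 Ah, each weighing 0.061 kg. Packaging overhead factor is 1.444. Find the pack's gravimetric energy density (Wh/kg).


Step 1: V_pack = 6 * 3.349 = 20.094 V
Step 2: C_pack = 8 * 4.904 = 39.232 Ah
Step 3: E_pack = V_pack * C_pack = 20.094 * 39.232 = 788.33 Wh
Step 4: m_pack = 6 * 8 * 0.061 * 1.444 = 4.228 kg
Step 5: ED = E_pack / m_pack = 788.33 / 4.228 = 186.5 Wh/kg

186.5 Wh/kg


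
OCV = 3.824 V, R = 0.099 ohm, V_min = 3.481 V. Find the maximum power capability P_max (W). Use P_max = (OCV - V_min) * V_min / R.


dV = OCV - V_min = 0.343 V (so I_max = dV / R)
P_max = dV * V_min / R = 0.343 * 3.481 / 0.099 = 12.06 W

12.06 W


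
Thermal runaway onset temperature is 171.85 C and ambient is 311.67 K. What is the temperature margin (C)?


Convert: T_ambient = 311.67 K = 38.52 C
margin = 171.85 - 38.52 = 133.33 C

133.33 C


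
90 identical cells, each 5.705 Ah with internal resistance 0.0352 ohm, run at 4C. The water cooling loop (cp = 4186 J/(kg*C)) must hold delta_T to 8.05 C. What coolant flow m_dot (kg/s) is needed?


Step 1: I = 4 * 5.705 = 22.82 A
Step 2: Q_cell = I^2 * R = 22.82^2 * 0.0352 = 18.33 W
Step 3: Q_total = 90 * 18.33 = 1649.7 W
Step 4: m_dot = Q_total / (cp * dT) = 1649.7 / (4186 * 8.05) = 0.04896 kg/s

0.04896 kg/s


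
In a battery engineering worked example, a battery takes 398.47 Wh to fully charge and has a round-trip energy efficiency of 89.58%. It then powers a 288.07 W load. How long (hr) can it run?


Step 1: E_discharge = eta/100 * E_charge = 89.58/100 * 398.47 = 356.95 Wh
Step 2: t = E_discharge / P = 356.95 / 288.07 = 1.239 hr

1.239 hr


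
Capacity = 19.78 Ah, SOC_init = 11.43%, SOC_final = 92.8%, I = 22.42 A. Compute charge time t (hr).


delta_Ah = 19.78 * (92.8 - 11.43) / 100 = 16.095 Ah
t = delta_Ah / I = 16.095 / 22.42 = 0.7179 hr

0.7179 hr


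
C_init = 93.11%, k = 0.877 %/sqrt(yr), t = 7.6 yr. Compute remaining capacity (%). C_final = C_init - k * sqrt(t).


Step 1: sqrt(7.6 yr) = 2.7568
Step 2: drop = 0.877 * 2.7568 = 2.4177
Step 3: C_final = 93.11 - 2.4177 = 90.69%

90.69%


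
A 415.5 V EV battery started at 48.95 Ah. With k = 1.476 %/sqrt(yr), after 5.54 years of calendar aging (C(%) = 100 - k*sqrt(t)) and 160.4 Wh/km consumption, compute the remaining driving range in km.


Step 1: capacity retention = 100 - 1.476 * sqrt(5.54) = 100 - 1.476 * 2.3537 = 96.526%
Step 2: C_now = 48.95 * 96.526/100 = 47.249 Ah
Step 3: E_pack = V * C_now = 415.5 * 47.249 = 19632 Wh
Step 4: range = E_pack / consumption = 19632 / 160.4 = 122.4 km

122.4 km


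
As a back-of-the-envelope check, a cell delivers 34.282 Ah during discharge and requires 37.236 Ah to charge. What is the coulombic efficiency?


eta_c = Q_dis / Q_chg * 100 = 34.282 / 37.236 * 100 = 92.07%

92.07%


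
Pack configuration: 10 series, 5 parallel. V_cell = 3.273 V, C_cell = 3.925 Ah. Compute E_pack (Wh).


V_pack = 10 * 3.273 = 32.73 V
C_pack = 5 * 3.925 = 19.625 Ah
E = V_pack * C_pack = 32.73 * 19.625 = 642.3 Wh

642.3 Wh


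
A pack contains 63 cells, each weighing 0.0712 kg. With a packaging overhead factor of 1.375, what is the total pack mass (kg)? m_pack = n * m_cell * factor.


Cell mass sum = 63 * 0.0712 = 4.4856 kg
With overhead 1.375: m_pack = 4.4856 * 1.375 = 6.168 kg

6.168 kg


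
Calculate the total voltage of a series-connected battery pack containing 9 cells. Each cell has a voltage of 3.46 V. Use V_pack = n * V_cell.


Series voltages add: 9 * 3.46 V = 31.14 V

31.14 V


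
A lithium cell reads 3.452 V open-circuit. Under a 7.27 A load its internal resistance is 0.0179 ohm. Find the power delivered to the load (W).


Step 1: V_terminal = OCV - I*R = 3.452 - 7.27 * 0.0179 = 3.3219 V
Step 2: P_out = V_terminal * I = 3.3219 * 7.27 = 24.15 W

24.15 W


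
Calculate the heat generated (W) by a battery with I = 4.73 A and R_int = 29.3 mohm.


Convert: R = 29.3 mohm = 0.0293 ohm
I^2 = 22.373
Q = 22.373 * 0.0293 = 0.6555 W

0.6555 W


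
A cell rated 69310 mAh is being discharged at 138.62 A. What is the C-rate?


Convert: capacity = 69310 mAh = 69.31 Ah
Rearranging: C_rate = 138.62 / 69.31 = 2C

2C


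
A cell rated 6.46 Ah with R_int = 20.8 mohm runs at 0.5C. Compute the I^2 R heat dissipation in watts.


Convert: R = 20.8 mohm = 0.0208 ohm
Step 1: I = C_rate * capacity = 0.5 * 6.46 = 3.23 A
Step 2: Q = I^2 * R = 3.23^2 * 0.0208 = 10.433 * 0.0208 = 0.2170 W

0.2170 W


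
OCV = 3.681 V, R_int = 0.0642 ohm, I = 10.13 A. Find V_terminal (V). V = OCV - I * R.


IR drop = 10.13 * 0.0642 = 0.65035 V
V = 3.681 - 0.65035 = 3.031 V

3.031 V


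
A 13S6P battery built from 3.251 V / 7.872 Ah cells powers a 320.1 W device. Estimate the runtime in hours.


Step 1: E_pack = Ns * V_cell * Np * C_cell = 13 * 3.251 * 6 * 7.872 = 1996.2 Wh
Step 2: t = E_pack / P = 1996.2 / 320.1 = 6.236 hr

6.236 hr


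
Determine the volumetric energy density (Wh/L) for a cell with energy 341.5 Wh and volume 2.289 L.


ED = E / V = 341.5 / 2.289 = 149.2 Wh/L

149.2 Wh/L


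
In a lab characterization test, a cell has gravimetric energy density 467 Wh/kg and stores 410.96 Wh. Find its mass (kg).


m = E / ED = 410.96 / 467 = 0.8800 kg

0.8800 kg


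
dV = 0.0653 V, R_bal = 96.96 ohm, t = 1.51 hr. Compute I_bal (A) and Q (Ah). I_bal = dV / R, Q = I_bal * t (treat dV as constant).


First, Ohm's law: I_bal = 0.0653 V / 96.96 ohm = 6.7347e-04 A
Then Q = I * t = 6.7347e-04 A * 1.51 hr = 0.001017 Ah

I=6.7347e-04 A, Q=0.001017 Ah


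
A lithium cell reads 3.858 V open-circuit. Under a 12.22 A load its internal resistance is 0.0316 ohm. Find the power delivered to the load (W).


Step 1: V_terminal = OCV - I*R = 3.858 - 12.22 * 0.0316 = 3.4718 V
Step 2: P_out = V_terminal * I = 3.4718 * 12.22 = 42.43 W

42.43 W


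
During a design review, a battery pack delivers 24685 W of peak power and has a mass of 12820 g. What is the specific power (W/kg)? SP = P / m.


Convert: m = 12820 g = 12.82 kg
Specific power = 24685 W / 12.82 kg = 1926 W/kg

1926 W/kg


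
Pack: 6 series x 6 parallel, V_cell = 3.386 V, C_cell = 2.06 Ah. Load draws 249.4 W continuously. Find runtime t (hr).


Step 1: E_pack = Ns * V_cell * Np * C_cell = 6 * 3.386 * 6 * 2.06 = 251.11 Wh
Step 2: t = E_pack / P = 251.11 / 249.4 = 1.007 hr

1.007 hr


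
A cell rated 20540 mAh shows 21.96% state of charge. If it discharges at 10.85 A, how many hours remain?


Convert: C_total = 20540 mAh = 20.54 Ah
Step 1: remaining = SOC/100 * C_total = 21.96/100 * 20.54 = 4.5106 Ah
Step 2: t = remaining / I = 4.5106 / 10.85 = 0.4157 hr

0.4157 hr


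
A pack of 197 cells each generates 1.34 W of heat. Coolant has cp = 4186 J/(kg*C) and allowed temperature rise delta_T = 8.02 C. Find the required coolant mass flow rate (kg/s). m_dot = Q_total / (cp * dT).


Q_total = 197 * 1.34 = 263.98 W
m_dot = Q_total / (cp * dT) = 263.98 / (4186 * 8.02) = 0.007863 kg/s

0.007863 kg/s


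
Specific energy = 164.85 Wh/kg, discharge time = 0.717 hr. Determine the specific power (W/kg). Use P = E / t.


P_specific = E / t = 164.85 / 0.717 = 229.9 W/kg

229.9 W/kg


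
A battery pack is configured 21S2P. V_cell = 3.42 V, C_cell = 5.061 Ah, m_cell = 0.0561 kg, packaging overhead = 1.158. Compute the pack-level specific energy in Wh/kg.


Step 1: V_pack = 21 * 3.42 = 71.82 V
Step 2: C_pack = 2 * 5.061 = 10.122 Ah
Step 3: E_pack = V_pack * C_pack = 71.82 * 10.122 = 726.96 Wh
Step 4: m_pack = 21 * 2 * 0.0561 * 1.158 = 2.7285 kg
Step 5: ED = E_pack / m_pack = 726.96 / 2.7285 = 266.4 Wh/kg

266.4 Wh/kg


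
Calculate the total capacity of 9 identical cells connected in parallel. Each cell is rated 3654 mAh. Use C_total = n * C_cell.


Convert: C_cell = 3654 mAh = 3.654 Ah
C_total = 9 * 3.654 = 32.886 Ah

32.886 Ah


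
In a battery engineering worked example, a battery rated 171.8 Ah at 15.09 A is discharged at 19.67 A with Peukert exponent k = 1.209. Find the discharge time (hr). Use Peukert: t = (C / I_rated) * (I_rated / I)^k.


t_rated = C / I_rated = 171.8 / 15.09 = 11.385 hr
(I_rated/I)^k = (0.76716)^1.209 = 0.72582
t = t_rated * (I_rated/I)^k = 11.385 * 0.72582 = 8.263 hr

8.263 hr


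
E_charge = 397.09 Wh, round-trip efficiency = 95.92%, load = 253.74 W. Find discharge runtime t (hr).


Step 1: E_discharge = eta/100 * E_charge = 95.92/100 * 397.09 = 380.89 Wh
Step 2: t = E_discharge / P = 380.89 / 253.74 = 1.501 hr

1.501 hr


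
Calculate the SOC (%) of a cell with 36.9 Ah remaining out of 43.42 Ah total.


SOC = (remaining / total) * 100 = (36.9 / 43.42) * 100 = 84.98%

84.98%


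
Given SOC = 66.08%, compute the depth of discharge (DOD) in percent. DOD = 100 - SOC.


Complement of SOC: DOD = 100% - 66.08% = 33.92%

33.92%


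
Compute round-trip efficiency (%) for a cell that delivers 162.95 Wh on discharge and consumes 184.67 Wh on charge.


Round-trip efficiency = 162.95/184.67 * 100% = 88.24%

88.24%


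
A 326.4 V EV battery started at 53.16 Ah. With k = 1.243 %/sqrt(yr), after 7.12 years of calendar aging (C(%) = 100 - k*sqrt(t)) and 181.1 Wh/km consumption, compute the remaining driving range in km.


Step 1: capacity retention = 100 - 1.243 * sqrt(7.12) = 100 - 1.243 * 2.6683 = 96.683%
Step 2: C_now = 53.16 * 96.683/100 = 51.397 Ah
Step 3: E_pack = V * C_now = 326.4 * 51.397 = 16776 Wh
Step 4: range = E_pack / consumption = 16776 / 181.1 = 92.63 km

92.63 km


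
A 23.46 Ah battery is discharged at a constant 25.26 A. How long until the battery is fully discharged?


t = capacity / current = 23.46 / 25.26 = 0.9287 hr

0.9287 hr


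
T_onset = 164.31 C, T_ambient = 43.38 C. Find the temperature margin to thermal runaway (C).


Safety margin = 164.31 C - 43.38 C = 120.93 C

120.93 C


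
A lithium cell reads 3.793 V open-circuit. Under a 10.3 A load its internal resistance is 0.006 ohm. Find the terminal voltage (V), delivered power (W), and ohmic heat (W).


Step 1: V_terminal = OCV - I*R = 3.793 - 10.3 * 0.006 = 3.7312 V
Step 2: P_out = V_terminal * I = 3.7312 * 10.3 = 38.43 W
Step 3: Q = I^2 * R = 10.3^2 * 0.006 = 0.6365 W

V=3.7312 V, P=38.43 W, Q=0.6365 W


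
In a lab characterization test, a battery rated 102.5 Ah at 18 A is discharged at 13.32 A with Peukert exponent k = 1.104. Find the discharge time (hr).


t_rated = C / I_rated = 102.5 / 18 = 5.6944 hr
(I_rated/I)^k = (1.3514)^1.104 = 1.3944
t = t_rated * (I_rated/I)^k = 5.6944 * 1.3944 = 7.940 hr

7.940 hr


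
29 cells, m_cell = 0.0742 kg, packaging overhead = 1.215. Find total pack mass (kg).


Cell mass sum = 29 * 0.0742 = 2.1518 kg
With overhead 1.215: m_pack = 2.1518 * 1.215 = 2.614 kg

2.614 kg


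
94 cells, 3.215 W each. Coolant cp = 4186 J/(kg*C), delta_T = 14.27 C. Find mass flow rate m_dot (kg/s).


Step 1: Total heat Q = 94 * 3.215 W = 302.21 W
Step 2: denom = cp * dT = 4186 * 14.27 = 59734
Step 3: m_dot = 302.21 / 59734 = 0.005059 kg/s

0.005059 kg/s


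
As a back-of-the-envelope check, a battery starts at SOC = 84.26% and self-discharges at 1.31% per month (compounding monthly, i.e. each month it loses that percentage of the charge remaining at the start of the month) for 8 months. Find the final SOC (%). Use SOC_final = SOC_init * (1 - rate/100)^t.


Monthly retention factor = 1 - 1.31/100 = 0.9869
Over 8 months: factor^8 = 0.89988
SOC_final = 84.26 * 0.89988 = 75.82%

75.82%


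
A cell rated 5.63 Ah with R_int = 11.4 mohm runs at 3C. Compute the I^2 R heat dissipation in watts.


Convert: R = 11.4 mohm = 0.0114 ohm
Step 1: I = C_rate * capacity = 3 * 5.63 = 16.89 A
Step 2: Q = I^2 * R = 16.89^2 * 0.0114 = 285.27 * 0.0114 = 3.252 W

3.252 W


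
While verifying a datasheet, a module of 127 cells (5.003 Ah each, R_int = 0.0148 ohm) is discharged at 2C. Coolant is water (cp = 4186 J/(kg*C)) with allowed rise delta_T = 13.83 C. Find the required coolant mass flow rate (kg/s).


Step 1: I = 2 * 5.003 = 10.006 A
Step 2: Q_cell = I^2 * R = 10.006^2 * 0.0148 = 1.4818 W
Step 3: Q_total = 127 * 1.4818 = 188.19 W
Step 4: m_dot = Q_total / (cp * dT) = 188.19 / (4186 * 13.83) = 0.003251 kg/s

0.003251 kg/s


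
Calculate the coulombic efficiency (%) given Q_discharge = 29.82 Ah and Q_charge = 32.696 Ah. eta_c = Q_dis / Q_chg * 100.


Coulombic efficiency = 29.82/32.696 * 100% = 91.20%

91.20%


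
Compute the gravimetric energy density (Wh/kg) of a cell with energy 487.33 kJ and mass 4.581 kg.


Convert: E = 487.33 kJ = 135.37 Wh
ED = E / m = 135.37 / 4.581 = 29.55 Wh/kg

29.55 Wh/kg


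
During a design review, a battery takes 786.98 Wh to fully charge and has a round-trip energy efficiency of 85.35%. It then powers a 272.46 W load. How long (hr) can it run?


Step 1: E_discharge = eta/100 * E_charge = 85.35/100 * 786.98 = 671.69 Wh
Step 2: t = E_discharge / P = 671.69 / 272.46 = 2.465 hr

2.465 hr


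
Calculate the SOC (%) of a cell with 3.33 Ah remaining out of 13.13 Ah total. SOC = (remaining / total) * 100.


SOC% = 3.33 / 13.13 * 100 = 25.36%

25.36%


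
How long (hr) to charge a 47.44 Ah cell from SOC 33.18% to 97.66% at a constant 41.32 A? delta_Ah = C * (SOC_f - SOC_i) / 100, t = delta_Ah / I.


delta_Ah = 47.44 * (97.66 - 33.18) / 100 = 30.589 Ah
t = delta_Ah / I = 30.589 / 41.32 = 0.7403 hr

0.7403 hr


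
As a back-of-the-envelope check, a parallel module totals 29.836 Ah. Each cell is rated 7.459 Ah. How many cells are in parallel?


n = C_total / C_cell = 29.836 / 7.459 = 4

4


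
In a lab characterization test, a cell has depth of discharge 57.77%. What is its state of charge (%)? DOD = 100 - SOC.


SOC = 100 - DOD = 100 - 57.77 = 42.23%

42.23%


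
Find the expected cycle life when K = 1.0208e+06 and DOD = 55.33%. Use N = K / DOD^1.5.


Step 1: DOD^1.5 = 55.33^1.5 = 411.57
Step 2: N = 1.0208e+06 / 411.57 = 2480 cycles

2480 cycles


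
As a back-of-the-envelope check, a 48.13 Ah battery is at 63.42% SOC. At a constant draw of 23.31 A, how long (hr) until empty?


Step 1: remaining = SOC/100 * C_total = 63.42/100 * 48.13 = 30.524 Ah
Step 2: t = remaining / I = 30.524 / 23.31 = 1.309 hr

1.309 hr


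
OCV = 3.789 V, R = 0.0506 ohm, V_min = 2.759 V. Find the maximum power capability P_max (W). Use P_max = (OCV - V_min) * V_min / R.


P_max = (OCV - V_min) * V_min / R = (3.789 - 2.759) * 2.759 / 0.0506 = 1.03 * 2.759 / 0.0506 = 56.16 W

56.16 W


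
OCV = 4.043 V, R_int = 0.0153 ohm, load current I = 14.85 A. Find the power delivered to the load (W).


Step 1: V_terminal = OCV - I*R = 4.043 - 14.85 * 0.0153 = 3.8158 V
Step 2: P_out = V_terminal * I = 3.8158 * 14.85 = 56.66 W

56.66 W


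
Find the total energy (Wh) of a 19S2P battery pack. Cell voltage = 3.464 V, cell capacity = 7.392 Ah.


E = Ns * Vcell * Np * Ccell = 19 * 3.464 * 2 * 7.392 = 973.0 Wh

973.0 Wh


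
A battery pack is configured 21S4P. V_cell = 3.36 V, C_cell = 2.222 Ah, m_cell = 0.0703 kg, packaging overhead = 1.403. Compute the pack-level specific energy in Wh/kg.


Step 1: V_pack = 21 * 3.36 = 70.56 V
Step 2: C_pack = 4 * 2.222 = 8.888 Ah
Step 3: E_pack = V_pack * C_pack = 70.56 * 8.888 = 627.14 Wh
Step 4: m_pack = 21 * 4 * 0.0703 * 1.403 = 8.285 kg
Step 5: ED = E_pack / m_pack = 627.14 / 8.285 = 75.70 Wh/kg

75.70 Wh/kg


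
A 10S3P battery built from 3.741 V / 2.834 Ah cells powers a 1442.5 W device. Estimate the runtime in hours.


Step 1: E_pack = Ns * V_cell * Np * C_cell = 10 * 3.741 * 3 * 2.834 = 318.06 Wh
Step 2: t = E_pack / P = 318.06 / 1442.5 = 0.2205 hr

0.2205 hr


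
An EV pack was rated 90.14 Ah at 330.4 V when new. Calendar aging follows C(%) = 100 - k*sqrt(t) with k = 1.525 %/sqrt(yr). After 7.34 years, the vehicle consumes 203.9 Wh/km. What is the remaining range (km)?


Step 1: capacity retention = 100 - 1.525 * sqrt(7.34) = 100 - 1.525 * 2.7092 = 95.868%
Step 2: C_now = 90.14 * 95.868/100 = 86.415 Ah
Step 3: E_pack = V * C_now = 330.4 * 86.415 = 28552 Wh
Step 4: range = E_pack / consumption = 28552 / 203.9 = 140.0 km

140.0 km


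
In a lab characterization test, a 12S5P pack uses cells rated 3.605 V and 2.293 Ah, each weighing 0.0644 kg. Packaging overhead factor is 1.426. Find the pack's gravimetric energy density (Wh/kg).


Step 1: V_pack = 12 * 3.605 = 43.26 V
Step 2: C_pack = 5 * 2.293 = 11.465 Ah
Step 3: E_pack = V_pack * C_pack = 43.26 * 11.465 = 495.98 Wh
Step 4: m_pack = 12 * 5 * 0.0644 * 1.426 = 5.5101 kg
Step 5: ED = E_pack / m_pack = 495.98 / 5.5101 = 90.01 Wh/kg

90.01 Wh/kg


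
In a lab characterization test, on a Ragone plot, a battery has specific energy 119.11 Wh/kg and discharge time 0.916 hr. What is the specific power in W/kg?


P_specific = E / t = 119.11 / 0.916 = 130.0 W/kg

130.0 W/kg


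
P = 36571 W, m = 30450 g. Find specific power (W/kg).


Convert: m = 30450 g = 30.45 kg
Specific power = 36571 W / 30.45 kg = 1201 W/kg

1201 W/kg


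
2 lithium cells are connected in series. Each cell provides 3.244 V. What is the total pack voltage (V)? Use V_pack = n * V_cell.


With 2 cells in series at 3.244 V each, V_pack = 6.488 V

6.488 V


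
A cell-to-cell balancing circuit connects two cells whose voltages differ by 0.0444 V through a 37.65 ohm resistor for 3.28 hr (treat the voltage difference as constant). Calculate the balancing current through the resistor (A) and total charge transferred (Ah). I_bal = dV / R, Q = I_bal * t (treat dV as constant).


First, Ohm's law: I_bal = 0.0444 V / 37.65 ohm = 0.0011793 A
Then Q = I * t = 0.0011793 A * 3.28 hr = 0.003868 Ah

I=0.0011793 A, Q=0.003868 Ah


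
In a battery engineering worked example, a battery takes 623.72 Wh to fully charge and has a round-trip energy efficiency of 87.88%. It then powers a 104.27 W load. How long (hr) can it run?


Step 1: E_discharge = eta/100 * E_charge = 87.88/100 * 623.72 = 548.13 Wh
Step 2: t = E_discharge / P = 548.13 / 104.27 = 5.257 hr

5.257 hr


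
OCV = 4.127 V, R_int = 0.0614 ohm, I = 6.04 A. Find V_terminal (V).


IR drop = 6.04 * 0.0614 = 0.37086 V
V = 4.127 - 0.37086 = 3.756 V

3.756 V


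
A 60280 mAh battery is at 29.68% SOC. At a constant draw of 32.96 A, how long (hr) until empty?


Convert: C_total = 60280 mAh = 60.28 Ah
Step 1: remaining = SOC/100 * C_total = 29.68/100 * 60.28 = 17.891 Ah
Step 2: t = remaining / I = 17.891 / 32.96 = 0.5428 hr

0.5428 hr


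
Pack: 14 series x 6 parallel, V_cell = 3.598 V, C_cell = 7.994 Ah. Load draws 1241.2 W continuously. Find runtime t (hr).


Step 1: E_pack = Ns * V_cell * Np * C_cell = 14 * 3.598 * 6 * 7.994 = 2416 Wh
Step 2: t = E_pack / P = 2416 / 1241.2 = 1.947 hr

1.947 hr


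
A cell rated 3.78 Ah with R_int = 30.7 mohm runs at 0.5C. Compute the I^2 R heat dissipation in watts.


Convert: R = 30.7 mohm = 0.0307 ohm
Step 1: I = C_rate * capacity = 0.5 * 3.78 = 1.89 A
Step 2: Q = I^2 * R = 1.89^2 * 0.0307 = 3.5721 * 0.0307 = 0.1097 W

0.1097 W


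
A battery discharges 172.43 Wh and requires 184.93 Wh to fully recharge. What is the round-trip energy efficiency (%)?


eta_e = E_dis / E_chg * 100 = 172.43 / 184.93 * 100 = 93.24%

93.24%


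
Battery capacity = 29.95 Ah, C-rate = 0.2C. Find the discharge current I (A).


At 0.2C: I = 0.2 * 29.95 Ah = 5.99 A

5.99 A


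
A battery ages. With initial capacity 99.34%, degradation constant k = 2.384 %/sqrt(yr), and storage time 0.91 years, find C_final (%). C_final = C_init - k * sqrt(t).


Step 1: sqrt(0.91 yr) = 0.95394
Step 2: drop = 2.384 * 0.95394 = 2.2742
Step 3: C_final = 99.34 - 2.2742 = 97.07%

97.07%


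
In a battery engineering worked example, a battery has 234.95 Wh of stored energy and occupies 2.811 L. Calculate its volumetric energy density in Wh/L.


ED = E / V = 234.95 / 2.811 = 83.58 Wh/L

83.58 Wh/L


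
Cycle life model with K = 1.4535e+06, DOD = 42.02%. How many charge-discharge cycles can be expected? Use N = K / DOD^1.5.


Step 1: DOD^1.5 = 42.02^1.5 = 272.39
Step 2: N = 1.4535e+06 / 272.39 = 5336 cycles

5336 cycles


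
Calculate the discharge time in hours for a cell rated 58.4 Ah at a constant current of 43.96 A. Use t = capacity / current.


t = capacity / current = 58.4 / 43.96 = 1.328 hr

1.328 hr


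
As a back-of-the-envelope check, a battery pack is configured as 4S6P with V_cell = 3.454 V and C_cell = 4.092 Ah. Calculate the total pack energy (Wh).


V_pack = 4 * 3.454 = 13.816 V
C_pack = 6 * 4.092 = 24.552 Ah
E = V_pack * C_pack = 13.816 * 24.552 = 339.2 Wh

339.2 Wh


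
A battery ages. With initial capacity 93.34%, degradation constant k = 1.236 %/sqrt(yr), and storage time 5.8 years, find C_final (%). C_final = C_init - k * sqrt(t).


sqrt(t) = sqrt(5.8) = 2.4083
C_final = 93.34 - 1.236 * 2.4083 = 90.36%

90.36%


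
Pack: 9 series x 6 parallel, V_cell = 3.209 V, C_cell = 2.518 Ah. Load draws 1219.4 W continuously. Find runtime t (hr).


Step 1: E_pack = Ns * V_cell * Np * C_cell = 9 * 3.209 * 6 * 2.518 = 436.33 Wh
Step 2: t = E_pack / P = 436.33 / 1219.4 = 0.3578 hr

0.3578 hr


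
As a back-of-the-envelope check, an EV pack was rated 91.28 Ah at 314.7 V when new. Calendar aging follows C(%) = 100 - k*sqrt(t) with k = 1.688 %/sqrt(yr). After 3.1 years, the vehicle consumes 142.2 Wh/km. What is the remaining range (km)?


Step 1: capacity retention = 100 - 1.688 * sqrt(3.1) = 100 - 1.688 * 1.7607 = 97.028%
Step 2: C_now = 91.28 * 97.028/100 = 88.567 Ah
Step 3: E_pack = V * C_now = 314.7 * 88.567 = 27872 Wh
Step 4: range = E_pack / consumption = 27872 / 142.2 = 196.0 km

196.0 km


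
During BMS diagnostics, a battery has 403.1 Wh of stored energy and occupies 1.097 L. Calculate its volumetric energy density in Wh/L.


ED = E / V = 403.1 / 1.097 = 367.5 Wh/L

367.5 Wh/L


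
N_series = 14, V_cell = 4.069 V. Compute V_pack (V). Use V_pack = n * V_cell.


With 14 cells in series at 4.069 V each, V_pack = 56.966 V

56.966 V


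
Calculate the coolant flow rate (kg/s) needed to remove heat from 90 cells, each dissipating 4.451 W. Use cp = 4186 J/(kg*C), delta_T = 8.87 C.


Step 1: Total heat Q = 90 * 4.451 W = 400.59 W
Step 2: denom = cp * dT = 4186 * 8.87 = 37130
Step 3: m_dot = 400.59 / 37130 = 0.01079 kg/s

0.01079 kg/s


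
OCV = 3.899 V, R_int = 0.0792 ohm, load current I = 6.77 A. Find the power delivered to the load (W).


Step 1: V_terminal = OCV - I*R = 3.899 - 6.77 * 0.0792 = 3.3628 V
Step 2: P_out = V_terminal * I = 3.3628 * 6.77 = 22.77 W

22.77 W


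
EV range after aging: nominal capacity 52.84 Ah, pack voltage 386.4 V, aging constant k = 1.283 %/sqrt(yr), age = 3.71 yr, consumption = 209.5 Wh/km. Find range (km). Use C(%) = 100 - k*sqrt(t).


Step 1: capacity retention = 100 - 1.283 * sqrt(3.71) = 100 - 1.283 * 1.9261 = 97.529%
Step 2: C_now = 52.84 * 97.529/100 = 51.534 Ah
Step 3: E_pack = V * C_now = 386.4 * 51.534 = 19913 Wh
Step 4: range = E_pack / consumption = 19913 / 209.5 = 95.05 km

95.05 km


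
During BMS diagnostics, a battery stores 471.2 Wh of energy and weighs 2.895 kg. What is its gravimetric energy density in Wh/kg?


ED = E / m = 471.2 / 2.895 = 162.8 Wh/kg

162.8 Wh/kg


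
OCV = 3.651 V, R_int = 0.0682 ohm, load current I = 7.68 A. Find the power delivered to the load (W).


Step 1: V_terminal = OCV - I*R = 3.651 - 7.68 * 0.0682 = 3.1272 V
Step 2: P_out = V_terminal * I = 3.1272 * 7.68 = 24.02 W

24.02 W


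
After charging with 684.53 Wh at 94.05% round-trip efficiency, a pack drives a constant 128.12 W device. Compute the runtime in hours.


Step 1: E_discharge = eta/100 * E_charge = 94.05/100 * 684.53 = 643.8 Wh
Step 2: t = E_discharge / P = 643.8 / 128.12 = 5.025 hr

5.025 hr


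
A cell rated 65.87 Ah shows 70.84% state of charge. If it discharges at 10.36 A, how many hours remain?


Step 1: remaining = SOC/100 * C_total = 70.84/100 * 65.87 = 46.662 Ah
Step 2: t = remaining / I = 46.662 / 10.36 = 4.504 hr

4.504 hr


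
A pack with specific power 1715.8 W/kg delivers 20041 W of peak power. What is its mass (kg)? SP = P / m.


m = P / SP = 20041 / 1715.8 = 11.68 kg

11.68 kg


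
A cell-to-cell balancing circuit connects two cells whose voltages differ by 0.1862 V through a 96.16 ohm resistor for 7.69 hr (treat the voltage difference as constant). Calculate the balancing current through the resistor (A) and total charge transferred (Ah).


First, Ohm's law: I_bal = 0.1862 V / 96.16 ohm = 0.0019364 A
Then Q = I * t = 0.0019364 A * 7.69 hr = 0.01489 Ah

I=0.0019364 A, Q=0.01489 Ah


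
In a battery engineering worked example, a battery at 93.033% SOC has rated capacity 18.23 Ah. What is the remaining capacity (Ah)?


remaining = SOC / 100 * total = 93.033 / 100 * 18.23 = 16.96 Ah

16.96 Ah


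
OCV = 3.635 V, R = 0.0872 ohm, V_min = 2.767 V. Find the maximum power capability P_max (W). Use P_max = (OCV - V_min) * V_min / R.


P_max = (OCV - V_min) * V_min / R = (3.635 - 2.767) * 2.767 / 0.0872 = 0.868 * 2.767 / 0.0872 = 27.54 W

27.54 W


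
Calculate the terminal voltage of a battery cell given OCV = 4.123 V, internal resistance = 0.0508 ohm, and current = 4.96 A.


V = OCV - I*R = 4.123 - 4.96 * 0.0508 = 3.871 V

3.871 V


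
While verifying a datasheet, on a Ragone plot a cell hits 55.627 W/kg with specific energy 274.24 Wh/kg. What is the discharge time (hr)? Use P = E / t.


t = E / P = 274.24 / 55.627 = 4.930 hr

4.930 hr


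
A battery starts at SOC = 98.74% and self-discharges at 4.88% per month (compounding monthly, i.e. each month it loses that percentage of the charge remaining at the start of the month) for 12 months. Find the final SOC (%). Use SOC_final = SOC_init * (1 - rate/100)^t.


Monthly retention factor = 1 - 4.88/100 = 0.9512
Over 12 months: factor^12 = 0.54861
SOC_final = 98.74 * 0.54861 = 54.17%

54.17%


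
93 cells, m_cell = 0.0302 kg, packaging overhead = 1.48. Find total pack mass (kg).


Cell mass sum = 93 * 0.0302 = 2.8086 kg
With overhead 1.48: m_pack = 2.8086 * 1.48 = 4.157 kg

4.157 kg


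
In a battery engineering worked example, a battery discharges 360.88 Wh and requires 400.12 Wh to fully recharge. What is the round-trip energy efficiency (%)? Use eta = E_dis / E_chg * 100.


Round-trip efficiency = 360.88/400.12 * 100% = 90.19%

90.19%


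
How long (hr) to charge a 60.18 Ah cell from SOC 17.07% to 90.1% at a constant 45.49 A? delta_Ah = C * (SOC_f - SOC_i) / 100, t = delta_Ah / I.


Step 1: dSOC = 90.1% - 17.07% = 73.03%
Step 2: delta_Ah = 60.18 * 73.03 / 100 = 43.949 Ah
Step 3: t = 43.949 / 45.49 = 0.9661 hr

0.9661 hr


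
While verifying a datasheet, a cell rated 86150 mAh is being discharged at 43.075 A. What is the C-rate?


Convert: capacity = 86150 mAh = 86.15 Ah
C_rate = I / capacity = 43.075 / 86.15 = 0.5C

0.5C


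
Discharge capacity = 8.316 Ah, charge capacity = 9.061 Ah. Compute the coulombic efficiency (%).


eta_c = Q_dis / Q_chg * 100 = 8.316 / 9.061 * 100 = 91.78%

91.78%


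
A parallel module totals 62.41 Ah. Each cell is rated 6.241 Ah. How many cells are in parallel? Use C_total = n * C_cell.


n = C_total / C_cell = 62.41 / 6.241 = 10

10


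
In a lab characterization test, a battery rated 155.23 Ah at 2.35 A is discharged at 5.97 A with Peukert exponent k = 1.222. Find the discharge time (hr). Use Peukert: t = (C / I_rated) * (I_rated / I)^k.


Step 1: t_rated = C / I_rated = 155.23 / 2.35 = 66.055 hr
Step 2: ratio = 2.35 / 5.97 = 0.39363
Step 3: ratio^k = 0.39363^1.222 = 0.32004
Step 4: t = t_rated * ratio^k = 66.055 * 0.32004 = 21.14 hr

21.14 hr


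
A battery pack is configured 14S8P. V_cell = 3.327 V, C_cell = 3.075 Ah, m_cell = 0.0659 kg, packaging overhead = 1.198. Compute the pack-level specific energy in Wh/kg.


Step 1: V_pack = 14 * 3.327 = 46.578 V
Step 2: C_pack = 8 * 3.075 = 24.6 Ah
Step 3: E_pack = V_pack * C_pack = 46.578 * 24.6 = 1145.8 Wh
Step 4: m_pack = 14 * 8 * 0.0659 * 1.198 = 8.8422 kg
Step 5: ED = E_pack / m_pack = 1145.8 / 8.8422 = 129.6 Wh/kg

129.6 Wh/kg


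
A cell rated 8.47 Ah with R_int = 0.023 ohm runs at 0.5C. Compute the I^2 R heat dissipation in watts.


Step 1: I = C_rate * capacity = 0.5 * 8.47 = 4.235 A
Step 2: Q = I^2 * R = 4.235^2 * 0.023 = 17.935 * 0.023 = 0.4125 W

0.4125 W


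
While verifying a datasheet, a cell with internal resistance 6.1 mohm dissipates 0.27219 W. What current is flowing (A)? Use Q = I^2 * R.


Convert: R = 6.1 mohm = 0.0061 ohm
I = sqrt(Q / R) = sqrt(0.27219 / 0.0061) = sqrt(44.621) = 6.680 A

6.680 A


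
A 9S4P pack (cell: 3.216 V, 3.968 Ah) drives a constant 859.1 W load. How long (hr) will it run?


Step 1: E_pack = Ns * V_cell * Np * C_cell = 9 * 3.216 * 4 * 3.968 = 459.4 Wh
Step 2: t = E_pack / P = 459.4 / 859.1 = 0.5347 hr

0.5347 hr


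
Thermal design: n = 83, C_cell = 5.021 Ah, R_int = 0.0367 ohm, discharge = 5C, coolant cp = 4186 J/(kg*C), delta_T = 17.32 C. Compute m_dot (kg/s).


Step 1: I = 5 * 5.021 = 25.105 A
Step 2: Q_cell = I^2 * R = 25.105^2 * 0.0367 = 23.131 W
Step 3: Q_total = 83 * 23.131 = 1919.9 W
Step 4: m_dot = Q_total / (cp * dT) = 1919.9 / (4186 * 17.32) = 0.02648 kg/s

0.02648 kg/s


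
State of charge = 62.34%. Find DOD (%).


DOD = 100 - SOC = 100 - 62.34 = 37.66%

37.66%


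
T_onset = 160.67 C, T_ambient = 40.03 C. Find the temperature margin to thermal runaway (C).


Safety margin = 160.67 C - 40.03 C = 120.64 C

120.64 C


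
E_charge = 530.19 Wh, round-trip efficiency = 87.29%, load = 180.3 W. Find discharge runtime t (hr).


Step 1: E_discharge = eta/100 * E_charge = 87.29/100 * 530.19 = 462.8 Wh
Step 2: t = E_discharge / P = 462.8 / 180.3 = 2.567 hr

2.567 hr


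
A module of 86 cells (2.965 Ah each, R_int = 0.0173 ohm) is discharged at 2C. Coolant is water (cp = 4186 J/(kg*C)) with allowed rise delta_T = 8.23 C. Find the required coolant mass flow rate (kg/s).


Step 1: I = 2 * 2.965 = 5.93 A
Step 2: Q_cell = I^2 * R = 5.93^2 * 0.0173 = 0.60835 W
Step 3: Q_total = 86 * 0.60835 = 52.318 W
Step 4: m_dot = Q_total / (cp * dT) = 52.318 / (4186 * 8.23) = 0.001519 kg/s

0.001519 kg/s


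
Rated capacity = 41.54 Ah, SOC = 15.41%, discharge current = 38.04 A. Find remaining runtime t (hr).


Step 1: remaining = SOC/100 * C_total = 15.41/100 * 41.54 = 6.4013 Ah
Step 2: t = remaining / I = 6.4013 / 38.04 = 0.1683 hr

0.1683 hr


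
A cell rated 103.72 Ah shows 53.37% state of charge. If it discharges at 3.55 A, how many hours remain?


Step 1: remaining = SOC/100 * C_total = 53.37/100 * 103.72 = 55.355 Ah
Step 2: t = remaining / I = 55.355 / 3.55 = 15.59 hr

15.59 hr


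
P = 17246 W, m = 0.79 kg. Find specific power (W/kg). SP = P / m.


SP = P / m = 17246 / 0.79 = 21830 W/kg

21830 W/kg


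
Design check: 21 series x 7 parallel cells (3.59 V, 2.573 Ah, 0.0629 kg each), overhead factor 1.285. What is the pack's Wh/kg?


Step 1: V_pack = 21 * 3.59 = 75.39 V
Step 2: C_pack = 7 * 2.573 = 18.011 Ah
Step 3: E_pack = V_pack * C_pack = 75.39 * 18.011 = 1357.8 Wh
Step 4: m_pack = 21 * 7 * 0.0629 * 1.285 = 11.881 kg
Step 5: ED = E_pack / m_pack = 1357.8 / 11.881 = 114.3 Wh/kg

114.3 Wh/kg


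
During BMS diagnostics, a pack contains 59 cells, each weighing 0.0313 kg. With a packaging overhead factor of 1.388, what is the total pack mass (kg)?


Cell mass sum = 59 * 0.0313 = 1.8467 kg
With overhead 1.388: m_pack = 1.8467 * 1.388 = 2.563 kg

2.563 kg


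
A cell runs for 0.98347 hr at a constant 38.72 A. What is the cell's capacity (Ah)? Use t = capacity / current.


C = I * t = 38.72 * 0.98347 = 38.08 Ah

38.08 Ah


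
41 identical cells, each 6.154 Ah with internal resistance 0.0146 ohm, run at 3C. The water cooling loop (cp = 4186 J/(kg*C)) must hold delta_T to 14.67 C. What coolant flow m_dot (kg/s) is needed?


Step 1: I = 3 * 6.154 = 18.462 A
Step 2: Q_cell = I^2 * R = 18.462^2 * 0.0146 = 4.9763 W
Step 3: Q_total = 41 * 4.9763 = 204.03 W
Step 4: m_dot = Q_total / (cp * dT) = 204.03 / (4186 * 14.67) = 0.003322 kg/s

0.003322 kg/s


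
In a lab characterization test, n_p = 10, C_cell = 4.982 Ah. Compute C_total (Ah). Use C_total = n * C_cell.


Parallel capacities add: 10 * 4.982 Ah = 49.82 Ah

49.82 Ah


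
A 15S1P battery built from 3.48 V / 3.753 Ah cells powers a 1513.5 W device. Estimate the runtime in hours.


Step 1: E_pack = Ns * V_cell * Np * C_cell = 15 * 3.48 * 1 * 3.753 = 195.91 Wh
Step 2: t = E_pack / P = 195.91 / 1513.5 = 0.1294 hr

0.1294 hr


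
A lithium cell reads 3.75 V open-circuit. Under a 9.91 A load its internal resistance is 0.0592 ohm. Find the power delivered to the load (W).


Step 1: V_terminal = OCV - I*R = 3.75 - 9.91 * 0.0592 = 3.1633 V
Step 2: P_out = V_terminal * I = 3.1633 * 9.91 = 31.35 W

31.35 W
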